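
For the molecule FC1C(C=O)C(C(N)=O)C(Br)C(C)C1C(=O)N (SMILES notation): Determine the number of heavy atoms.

17

Every atom symbol written in the SMILES (organic subset) is one heavy atom; implicit H are not written.
Heavy atoms by element → Br:1, C:10, F:1, N:2, O:3.
Total: 17.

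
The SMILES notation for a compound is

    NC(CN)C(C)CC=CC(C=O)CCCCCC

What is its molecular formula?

C15H30N2O

Walk through each heavy atom and fill implicit hydrogens from standard valence (C 4, N 3, O 2, S 2, halogen 1):
  atom 1: N, bond orders sum to 1 (valence 3) → 2 H
  atom 2: C, bond orders sum to 3 (valence 4) → 1 H
  atom 3: C, bond orders sum to 2 (valence 4) → 2 H
  atom 4: N, bond orders sum to 1 (valence 3) → 2 H
  atom 5: C, bond orders sum to 3 (valence 4) → 1 H
  atom 6: C, bond orders sum to 1 (valence 4) → 3 H
  atom 7: C, bond orders sum to 2 (valence 4) → 2 H
  atom 8: C, bond orders sum to 3 (valence 4) → 1 H
  atom 9: C, bond orders sum to 3 (valence 4) → 1 H
  atom 10: C, bond orders sum to 3 (valence 4) → 1 H
  atom 11: C, bond orders sum to 3 (valence 4) → 1 H
  atom 12: O, bond orders sum to 2 (valence 2) → 0 H
  atom 13: C, bond orders sum to 2 (valence 4) → 2 H
  atom 14: C, bond orders sum to 2 (valence 4) → 2 H
  atom 15: C, bond orders sum to 2 (valence 4) → 2 H
  atom 16: C, bond orders sum to 2 (valence 4) → 2 H
  atom 17: C, bond orders sum to 2 (valence 4) → 2 H
  atom 18: C, bond orders sum to 1 (valence 4) → 3 H
Totals → C:15, H:30, N:2, O:1.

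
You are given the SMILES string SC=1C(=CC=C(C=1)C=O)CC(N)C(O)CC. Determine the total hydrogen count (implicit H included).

17

Walk through each heavy atom and fill implicit hydrogens from standard valence (C 4, N 3, O 2, S 2, halogen 1):
  atom 1: S, bond orders sum to 1 (valence 2) → 1 H
  atom 2: C, bond orders sum to 4 (valence 4) → 0 H
  atom 3: C, bond orders sum to 4 (valence 4) → 0 H
  atom 4: C, bond orders sum to 3 (valence 4) → 1 H
  atom 5: C, bond orders sum to 3 (valence 4) → 1 H
  atom 6: C, bond orders sum to 4 (valence 4) → 0 H
  atom 7: C, bond orders sum to 3 (valence 4) → 1 H
  atom 8: C, bond orders sum to 3 (valence 4) → 1 H
  atom 9: O, bond orders sum to 2 (valence 2) → 0 H
  atom 10: C, bond orders sum to 2 (valence 4) → 2 H
  atom 11: C, bond orders sum to 3 (valence 4) → 1 H
  atom 12: N, bond orders sum to 1 (valence 3) → 2 H
  atom 13: C, bond orders sum to 3 (valence 4) → 1 H
  atom 14: O, bond orders sum to 1 (valence 2) → 1 H
  atom 15: C, bond orders sum to 2 (valence 4) → 2 H
  atom 16: C, bond orders sum to 1 (valence 4) → 3 H
Total hydrogens: 17.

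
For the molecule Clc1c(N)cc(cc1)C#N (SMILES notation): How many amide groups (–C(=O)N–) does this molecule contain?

0

Scan the SMILES for the amide motif — none present.
Groups that are present: 1 nitrile, 1 primary amine.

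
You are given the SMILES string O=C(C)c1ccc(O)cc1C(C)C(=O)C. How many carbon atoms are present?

Count every carbon token in the SMILES (each C, including those in ring-closure positions and inside branches).
Carbon count: 12.

12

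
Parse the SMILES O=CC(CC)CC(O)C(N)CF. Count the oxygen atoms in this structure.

2

Scan the SMILES for O atoms (remember two-letter symbols like Cl and Br are single atoms).
Oxygen count: 2.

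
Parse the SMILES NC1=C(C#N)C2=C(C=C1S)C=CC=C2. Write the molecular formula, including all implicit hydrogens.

Walk through each heavy atom and fill implicit hydrogens from standard valence (C 4, N 3, O 2, S 2, halogen 1):
  atom 1: N, bond orders sum to 1 (valence 3) → 2 H
  atom 2: C, bond orders sum to 4 (valence 4) → 0 H
  atom 3: C, bond orders sum to 4 (valence 4) → 0 H
  atom 4: C, bond orders sum to 4 (valence 4) → 0 H
  atom 5: N, bond orders sum to 3 (valence 3) → 0 H
  atom 6: C, bond orders sum to 4 (valence 4) → 0 H
  atom 7: C, bond orders sum to 4 (valence 4) → 0 H
  atom 8: C, bond orders sum to 3 (valence 4) → 1 H
  atom 9: C, bond orders sum to 4 (valence 4) → 0 H
  atom 10: S, bond orders sum to 1 (valence 2) → 1 H
  atom 11: C, bond orders sum to 3 (valence 4) → 1 H
  atom 12: C, bond orders sum to 3 (valence 4) → 1 H
  atom 13: C, bond orders sum to 3 (valence 4) → 1 H
  atom 14: C, bond orders sum to 3 (valence 4) → 1 H
Totals → C:11, H:8, N:2, S:1.
In Hill order: C11H8N2S.

C11H8N2S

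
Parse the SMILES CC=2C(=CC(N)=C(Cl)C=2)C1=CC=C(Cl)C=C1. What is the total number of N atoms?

Scan the SMILES for N atoms (remember two-letter symbols like Cl and Br are single atoms).
Nitrogen count: 1.

1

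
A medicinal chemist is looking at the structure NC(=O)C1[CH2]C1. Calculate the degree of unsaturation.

2

Molecular formula: C4H7NO.
DoU = (2C + 2 + N − H − X) / 2, where X is the halogen count and O/S are ignored.
    = (2·4 + 2 + 1 − 7 − 0) / 2 = 4 / 2 = 2.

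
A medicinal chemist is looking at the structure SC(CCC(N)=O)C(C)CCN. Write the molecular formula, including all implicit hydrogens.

Walk through each heavy atom and fill implicit hydrogens from standard valence (C 4, N 3, O 2, S 2, halogen 1):
  atom 1: S, bond orders sum to 1 (valence 2) → 1 H
  atom 2: C, bond orders sum to 3 (valence 4) → 1 H
  atom 3: C, bond orders sum to 2 (valence 4) → 2 H
  atom 4: C, bond orders sum to 2 (valence 4) → 2 H
  atom 5: C, bond orders sum to 4 (valence 4) → 0 H
  atom 6: N, bond orders sum to 1 (valence 3) → 2 H
  atom 7: O, bond orders sum to 2 (valence 2) → 0 H
  atom 8: C, bond orders sum to 3 (valence 4) → 1 H
  atom 9: C, bond orders sum to 1 (valence 4) → 3 H
  atom 10: C, bond orders sum to 2 (valence 4) → 2 H
  atom 11: C, bond orders sum to 2 (valence 4) → 2 H
  atom 12: N, bond orders sum to 1 (valence 3) → 2 H
Totals → C:8, H:18, N:2, O:1, S:1.
In Hill order: C8H18N2OS.

C8H18N2OS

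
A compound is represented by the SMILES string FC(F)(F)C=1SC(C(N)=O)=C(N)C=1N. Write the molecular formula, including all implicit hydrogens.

Walk through each heavy atom and fill implicit hydrogens from standard valence (C 4, N 3, O 2, S 2, halogen 1):
  atom 1: F (halogen, monovalent) → 0 H
  atom 2: C, bond orders sum to 4 (valence 4) → 0 H
  atom 3: F (halogen, monovalent) → 0 H
  atom 4: F (halogen, monovalent) → 0 H
  atom 5: C, bond orders sum to 4 (valence 4) → 0 H
  atom 6: S, bond orders sum to 2 (valence 2) → 0 H
  atom 7: C, bond orders sum to 4 (valence 4) → 0 H
  atom 8: C, bond orders sum to 4 (valence 4) → 0 H
  atom 9: N, bond orders sum to 1 (valence 3) → 2 H
  atom 10: O, bond orders sum to 2 (valence 2) → 0 H
  atom 11: C, bond orders sum to 4 (valence 4) → 0 H
  atom 12: N, bond orders sum to 1 (valence 3) → 2 H
  atom 13: C, bond orders sum to 4 (valence 4) → 0 H
  atom 14: N, bond orders sum to 1 (valence 3) → 2 H
Totals → C:6, H:6, F:3, N:3, O:1, S:1.
In Hill order: C6H6F3N3OS.

C6H6F3N3OS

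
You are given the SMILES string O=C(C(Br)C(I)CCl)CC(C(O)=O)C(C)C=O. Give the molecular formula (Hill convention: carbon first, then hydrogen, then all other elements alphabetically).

C10H13BrClIO4

Walk through each heavy atom and fill implicit hydrogens from standard valence (C 4, N 3, O 2, S 2, halogen 1):
  atom 1: O, bond orders sum to 2 (valence 2) → 0 H
  atom 2: C, bond orders sum to 4 (valence 4) → 0 H
  atom 3: C, bond orders sum to 3 (valence 4) → 1 H
  atom 4: Br (halogen, monovalent) → 0 H
  atom 5: C, bond orders sum to 3 (valence 4) → 1 H
  atom 6: I (halogen, monovalent) → 0 H
  atom 7: C, bond orders sum to 2 (valence 4) → 2 H
  atom 8: Cl (halogen, monovalent) → 0 H
  atom 9: C, bond orders sum to 2 (valence 4) → 2 H
  atom 10: C, bond orders sum to 3 (valence 4) → 1 H
  atom 11: C, bond orders sum to 4 (valence 4) → 0 H
  atom 12: O, bond orders sum to 1 (valence 2) → 1 H
  atom 13: O, bond orders sum to 2 (valence 2) → 0 H
  atom 14: C, bond orders sum to 3 (valence 4) → 1 H
  atom 15: C, bond orders sum to 1 (valence 4) → 3 H
  atom 16: C, bond orders sum to 3 (valence 4) → 1 H
  atom 17: O, bond orders sum to 2 (valence 2) → 0 H
Totals → C:10, H:13, Br:1, Cl:1, I:1, O:4.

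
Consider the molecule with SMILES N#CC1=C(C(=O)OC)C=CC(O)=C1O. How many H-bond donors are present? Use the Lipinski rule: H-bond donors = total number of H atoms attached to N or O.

Donors: find every N or O and count the H atoms it carries.
  atom 1 (N): bond orders sum to 3 → 0 H
  atom 6 (O): bond orders sum to 2 → 0 H
  atom 7 (O): bond orders sum to 2 → 0 H
  atom 12 (O): bond orders sum to 1 → 1 H
  atom 14 (O): bond orders sum to 1 → 1 H
Lipinski HBD = 2.

2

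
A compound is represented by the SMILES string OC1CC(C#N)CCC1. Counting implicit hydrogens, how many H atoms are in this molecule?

Walk through each heavy atom and fill implicit hydrogens from standard valence (C 4, N 3, O 2, S 2, halogen 1):
  atom 1: O, bond orders sum to 1 (valence 2) → 1 H
  atom 2: C, bond orders sum to 3 (valence 4) → 1 H
  atom 3: C, bond orders sum to 2 (valence 4) → 2 H
  atom 4: C, bond orders sum to 3 (valence 4) → 1 H
  atom 5: C, bond orders sum to 4 (valence 4) → 0 H
  atom 6: N, bond orders sum to 3 (valence 3) → 0 H
  atom 7: C, bond orders sum to 2 (valence 4) → 2 H
  atom 8: C, bond orders sum to 2 (valence 4) → 2 H
  atom 9: C, bond orders sum to 2 (valence 4) → 2 H
Total hydrogens: 11.

11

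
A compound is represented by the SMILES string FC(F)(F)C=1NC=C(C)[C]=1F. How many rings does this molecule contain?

In SMILES, each pair of matching ring-closure digits denotes one ring-closing bond; the number of such bonds equals the number of independent rings.
Ring-closure bonds here: 1.

1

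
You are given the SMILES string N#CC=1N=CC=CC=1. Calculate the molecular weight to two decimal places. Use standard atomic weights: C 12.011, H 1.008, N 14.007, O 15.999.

104.11 g/mol

First, the molecular formula is C6H4N2 (counting implicit H from valence).
  C: 6 × 12.011 = 72.066
  H: 4 × 1.008 = 4.032
  N: 2 × 14.007 = 28.014
Sum: 6×12.011 + 4×1.008 + 2×14.007 = 104.112 → 104.11 g/mol.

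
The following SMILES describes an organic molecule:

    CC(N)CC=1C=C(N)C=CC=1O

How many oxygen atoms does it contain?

1

Scan the SMILES for O atoms (remember two-letter symbols like Cl and Br are single atoms).
Oxygen count: 1.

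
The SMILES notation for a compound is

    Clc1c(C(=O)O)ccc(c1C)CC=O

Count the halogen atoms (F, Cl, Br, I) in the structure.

Halogen atoms appear at heavy-atom position 1 (1×Cl).
Other groups present: 1 aldehyde, 1 carboxylic acid.
Halogen count: 1.

1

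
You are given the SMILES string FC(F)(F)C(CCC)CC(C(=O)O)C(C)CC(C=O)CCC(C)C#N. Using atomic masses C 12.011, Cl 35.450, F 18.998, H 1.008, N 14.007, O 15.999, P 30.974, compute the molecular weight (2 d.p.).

First, the molecular formula is C18H28F3NO3 (counting implicit H from valence).
  C: 18 × 12.011 = 216.198
  F: 3 × 18.998 = 56.994
  H: 28 × 1.008 = 28.224
  N: 1 × 14.007 = 14.007
  O: 3 × 15.999 = 47.997
Sum: 18×12.011 + 3×18.998 + 28×1.008 + 1×14.007 + 3×15.999 = 363.420 → 363.42 g/mol.

363.42 g/mol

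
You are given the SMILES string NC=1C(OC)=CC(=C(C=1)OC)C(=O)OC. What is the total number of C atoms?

Count every carbon token in the SMILES (each C, including those in ring-closure positions and inside branches).
Carbon count: 10.

10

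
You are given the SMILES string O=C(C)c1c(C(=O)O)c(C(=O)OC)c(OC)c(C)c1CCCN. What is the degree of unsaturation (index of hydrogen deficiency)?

Molecular formula: C16H21NO6.
DoU = (2C + 2 + N − H − X) / 2, where X is the halogen count and O/S are ignored.
    = (2·16 + 2 + 1 − 21 − 0) / 2 = 14 / 2 = 7.

7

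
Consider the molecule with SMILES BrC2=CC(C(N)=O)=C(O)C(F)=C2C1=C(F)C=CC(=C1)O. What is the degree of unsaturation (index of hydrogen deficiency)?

9

Degree of unsaturation = (number of rings) + (number of π bonds).
Ring closures in the SMILES: 2.
π bonds: 7 double bonds (each 1 DoU) → 7 DoU from unsaturation.
Total DoU = 2 + 7 = 9.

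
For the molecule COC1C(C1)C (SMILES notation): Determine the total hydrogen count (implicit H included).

10

Walk through each heavy atom and fill implicit hydrogens from standard valence (C 4, N 3, O 2, S 2, halogen 1):
  atom 1: C, bond orders sum to 1 (valence 4) → 3 H
  atom 2: O, bond orders sum to 2 (valence 2) → 0 H
  atom 3: C, bond orders sum to 3 (valence 4) → 1 H
  atom 4: C, bond orders sum to 3 (valence 4) → 1 H
  atom 5: C, bond orders sum to 2 (valence 4) → 2 H
  atom 6: C, bond orders sum to 1 (valence 4) → 3 H
Total hydrogens: 10.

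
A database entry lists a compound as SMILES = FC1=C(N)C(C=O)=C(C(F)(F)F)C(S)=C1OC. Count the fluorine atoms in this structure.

Scan the SMILES for F atoms (remember two-letter symbols like Cl and Br are single atoms).
Fluorine count: 4.

4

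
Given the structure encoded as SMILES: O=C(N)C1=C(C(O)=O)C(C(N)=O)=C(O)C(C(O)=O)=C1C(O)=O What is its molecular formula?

C11H8N2O9

Walk through each heavy atom and fill implicit hydrogens from standard valence (C 4, N 3, O 2, S 2, halogen 1):
  atom 1: O, bond orders sum to 2 (valence 2) → 0 H
  atom 2: C, bond orders sum to 4 (valence 4) → 0 H
  atom 3: N, bond orders sum to 1 (valence 3) → 2 H
  atom 4: C, bond orders sum to 4 (valence 4) → 0 H
  atom 5: C, bond orders sum to 4 (valence 4) → 0 H
  atom 6: C, bond orders sum to 4 (valence 4) → 0 H
  atom 7: O, bond orders sum to 1 (valence 2) → 1 H
  atom 8: O, bond orders sum to 2 (valence 2) → 0 H
  atom 9: C, bond orders sum to 4 (valence 4) → 0 H
  atom 10: C, bond orders sum to 4 (valence 4) → 0 H
  atom 11: N, bond orders sum to 1 (valence 3) → 2 H
  atom 12: O, bond orders sum to 2 (valence 2) → 0 H
  atom 13: C, bond orders sum to 4 (valence 4) → 0 H
  atom 14: O, bond orders sum to 1 (valence 2) → 1 H
  atom 15: C, bond orders sum to 4 (valence 4) → 0 H
  atom 16: C, bond orders sum to 4 (valence 4) → 0 H
  atom 17: O, bond orders sum to 1 (valence 2) → 1 H
  atom 18: O, bond orders sum to 2 (valence 2) → 0 H
  atom 19: C, bond orders sum to 4 (valence 4) → 0 H
  atom 20: C, bond orders sum to 4 (valence 4) → 0 H
  atom 21: O, bond orders sum to 1 (valence 2) → 1 H
  atom 22: O, bond orders sum to 2 (valence 2) → 0 H
Totals → C:11, H:8, N:2, O:9.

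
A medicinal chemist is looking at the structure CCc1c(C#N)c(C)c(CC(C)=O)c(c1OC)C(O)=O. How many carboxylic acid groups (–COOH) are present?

1

The carboxylic acid motif appears at heavy-atom position 18 in the SMILES.
Other groups present: 1 ether, 1 ketone, 1 nitrile.
Carboxylic acid count: 1.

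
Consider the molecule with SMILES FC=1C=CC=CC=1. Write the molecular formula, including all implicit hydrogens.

Walk through each heavy atom and fill implicit hydrogens from standard valence (C 4, N 3, O 2, S 2, halogen 1):
  atom 1: F (halogen, monovalent) → 0 H
  atom 2: C, bond orders sum to 4 (valence 4) → 0 H
  atom 3: C, bond orders sum to 3 (valence 4) → 1 H
  atom 4: C, bond orders sum to 3 (valence 4) → 1 H
  atom 5: C, bond orders sum to 3 (valence 4) → 1 H
  atom 6: C, bond orders sum to 3 (valence 4) → 1 H
  atom 7: C, bond orders sum to 3 (valence 4) → 1 H
Totals → C:6, H:5, F:1.
In Hill order: C6H5F.

C6H5F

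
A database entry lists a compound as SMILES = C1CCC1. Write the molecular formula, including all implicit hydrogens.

Walk through each heavy atom and fill implicit hydrogens from standard valence (C 4, N 3, O 2, S 2, halogen 1):
  atom 1: C, bond orders sum to 2 (valence 4) → 2 H
  atom 2: C, bond orders sum to 2 (valence 4) → 2 H
  atom 3: C, bond orders sum to 2 (valence 4) → 2 H
  atom 4: C, bond orders sum to 2 (valence 4) → 2 H
Totals → C:4, H:8.

C4H8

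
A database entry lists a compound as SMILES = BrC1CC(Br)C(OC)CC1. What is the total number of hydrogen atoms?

Walk through each heavy atom and fill implicit hydrogens from standard valence (C 4, N 3, O 2, S 2, halogen 1):
  atom 1: Br (halogen, monovalent) → 0 H
  atom 2: C, bond orders sum to 3 (valence 4) → 1 H
  atom 3: C, bond orders sum to 2 (valence 4) → 2 H
  atom 4: C, bond orders sum to 3 (valence 4) → 1 H
  atom 5: Br (halogen, monovalent) → 0 H
  atom 6: C, bond orders sum to 3 (valence 4) → 1 H
  atom 7: O, bond orders sum to 2 (valence 2) → 0 H
  atom 8: C, bond orders sum to 1 (valence 4) → 3 H
  atom 9: C, bond orders sum to 2 (valence 4) → 2 H
  atom 10: C, bond orders sum to 2 (valence 4) → 2 H
Total hydrogens: 12.

12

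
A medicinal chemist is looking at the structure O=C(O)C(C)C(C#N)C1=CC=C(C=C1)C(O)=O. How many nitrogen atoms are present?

Scan the SMILES for N atoms (remember two-letter symbols like Cl and Br are single atoms).
Nitrogen count: 1.

1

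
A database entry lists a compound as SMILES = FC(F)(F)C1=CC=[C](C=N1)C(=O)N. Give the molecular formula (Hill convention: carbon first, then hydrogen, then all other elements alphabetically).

Walk through each heavy atom and fill implicit hydrogens from standard valence (C 4, N 3, O 2, S 2, halogen 1):
  atom 1: F (halogen, monovalent) → 0 H
  atom 2: C, bond orders sum to 4 (valence 4) → 0 H
  atom 3: F (halogen, monovalent) → 0 H
  atom 4: F (halogen, monovalent) → 0 H
  atom 5: C, bond orders sum to 4 (valence 4) → 0 H
  atom 6: C, bond orders sum to 3 (valence 4) → 1 H
  atom 7: C, bond orders sum to 3 (valence 4) → 1 H
  atom 8: C with explicit H count 0
  atom 9: C, bond orders sum to 3 (valence 4) → 1 H
  atom 10: N, bond orders sum to 3 (valence 3) → 0 H
  atom 11: C, bond orders sum to 4 (valence 4) → 0 H
  atom 12: O, bond orders sum to 2 (valence 2) → 0 H
  atom 13: N, bond orders sum to 1 (valence 3) → 2 H
Totals → C:7, H:5, F:3, N:2, O:1.

C7H5F3N2O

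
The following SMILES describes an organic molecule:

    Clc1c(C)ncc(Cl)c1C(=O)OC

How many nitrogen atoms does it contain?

Scan the SMILES for N atoms (remember two-letter symbols like Cl and Br are single atoms).
Nitrogen count: 1.

1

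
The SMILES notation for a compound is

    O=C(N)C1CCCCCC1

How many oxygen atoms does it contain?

1

Scan the SMILES for O atoms (remember two-letter symbols like Cl and Br are single atoms).
Oxygen count: 1.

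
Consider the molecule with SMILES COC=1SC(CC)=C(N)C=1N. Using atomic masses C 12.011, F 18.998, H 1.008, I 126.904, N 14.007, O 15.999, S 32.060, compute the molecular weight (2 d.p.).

172.25 g/mol

First, the molecular formula is C7H12N2OS (counting implicit H from valence).
  C: 7 × 12.011 = 84.077
  H: 12 × 1.008 = 12.096
  N: 2 × 14.007 = 28.014
  O: 1 × 15.999 = 15.999
  S: 1 × 32.060 = 32.060
Sum: 7×12.011 + 12×1.008 + 2×14.007 + 1×15.999 + 1×32.060 = 172.246 → 172.25 g/mol.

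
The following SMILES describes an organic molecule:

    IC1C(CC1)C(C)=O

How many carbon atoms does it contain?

Count every carbon token in the SMILES (each C, including those in ring-closure positions and inside branches).
Carbon count: 6.

6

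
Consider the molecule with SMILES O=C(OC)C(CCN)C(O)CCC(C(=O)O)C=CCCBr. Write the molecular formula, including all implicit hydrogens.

C14H24BrNO5

Walk through each heavy atom and fill implicit hydrogens from standard valence (C 4, N 3, O 2, S 2, halogen 1):
  atom 1: O, bond orders sum to 2 (valence 2) → 0 H
  atom 2: C, bond orders sum to 4 (valence 4) → 0 H
  atom 3: O, bond orders sum to 2 (valence 2) → 0 H
  atom 4: C, bond orders sum to 1 (valence 4) → 3 H
  atom 5: C, bond orders sum to 3 (valence 4) → 1 H
  atom 6: C, bond orders sum to 2 (valence 4) → 2 H
  atom 7: C, bond orders sum to 2 (valence 4) → 2 H
  atom 8: N, bond orders sum to 1 (valence 3) → 2 H
  atom 9: C, bond orders sum to 3 (valence 4) → 1 H
  atom 10: O, bond orders sum to 1 (valence 2) → 1 H
  atom 11: C, bond orders sum to 2 (valence 4) → 2 H
  atom 12: C, bond orders sum to 2 (valence 4) → 2 H
  atom 13: C, bond orders sum to 3 (valence 4) → 1 H
  atom 14: C, bond orders sum to 4 (valence 4) → 0 H
  atom 15: O, bond orders sum to 2 (valence 2) → 0 H
  atom 16: O, bond orders sum to 1 (valence 2) → 1 H
  atom 17: C, bond orders sum to 3 (valence 4) → 1 H
  atom 18: C, bond orders sum to 3 (valence 4) → 1 H
  atom 19: C, bond orders sum to 2 (valence 4) → 2 H
  atom 20: C, bond orders sum to 2 (valence 4) → 2 H
  atom 21: Br (halogen, monovalent) → 0 H
Totals → C:14, H:24, Br:1, N:1, O:5.
In Hill order: C14H24BrNO5.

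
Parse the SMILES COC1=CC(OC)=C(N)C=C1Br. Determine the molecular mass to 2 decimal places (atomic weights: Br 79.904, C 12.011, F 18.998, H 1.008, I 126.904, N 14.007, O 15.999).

232.08 g/mol

First, the molecular formula is C8H10BrNO2 (counting implicit H from valence).
  Br: 1 × 79.904 = 79.904
  C: 8 × 12.011 = 96.088
  H: 10 × 1.008 = 10.080
  N: 1 × 14.007 = 14.007
  O: 2 × 15.999 = 31.998
Sum: 1×79.904 + 8×12.011 + 10×1.008 + 1×14.007 + 2×15.999 = 232.077 → 232.08 g/mol.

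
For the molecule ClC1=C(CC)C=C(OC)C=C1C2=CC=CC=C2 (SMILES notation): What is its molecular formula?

Walk through each heavy atom and fill implicit hydrogens from standard valence (C 4, N 3, O 2, S 2, halogen 1):
  atom 1: Cl (halogen, monovalent) → 0 H
  atom 2: C, bond orders sum to 4 (valence 4) → 0 H
  atom 3: C, bond orders sum to 4 (valence 4) → 0 H
  atom 4: C, bond orders sum to 2 (valence 4) → 2 H
  atom 5: C, bond orders sum to 1 (valence 4) → 3 H
  atom 6: C, bond orders sum to 3 (valence 4) → 1 H
  atom 7: C, bond orders sum to 4 (valence 4) → 0 H
  atom 8: O, bond orders sum to 2 (valence 2) → 0 H
  atom 9: C, bond orders sum to 1 (valence 4) → 3 H
  atom 10: C, bond orders sum to 3 (valence 4) → 1 H
  atom 11: C, bond orders sum to 4 (valence 4) → 0 H
  atom 12: C, bond orders sum to 4 (valence 4) → 0 H
  atom 13: C, bond orders sum to 3 (valence 4) → 1 H
  atom 14: C, bond orders sum to 3 (valence 4) → 1 H
  atom 15: C, bond orders sum to 3 (valence 4) → 1 H
  atom 16: C, bond orders sum to 3 (valence 4) → 1 H
  atom 17: C, bond orders sum to 3 (valence 4) → 1 H
Totals → C:15, H:15, Cl:1, O:1.
In Hill order: C15H15ClO.

C15H15ClO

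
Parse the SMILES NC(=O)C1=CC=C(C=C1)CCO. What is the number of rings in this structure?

In SMILES, each pair of matching ring-closure digits denotes one ring-closing bond; the number of such bonds equals the number of independent rings.
Ring-closure bonds here: 1.

1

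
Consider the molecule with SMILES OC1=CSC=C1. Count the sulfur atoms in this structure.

Scan the SMILES for S atoms (remember two-letter symbols like Cl and Br are single atoms).
Sulfur count: 1.

1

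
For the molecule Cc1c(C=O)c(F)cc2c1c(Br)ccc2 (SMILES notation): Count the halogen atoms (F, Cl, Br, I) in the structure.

Halogen atoms appear at heavy-atom positions 7, 12 (1×Br, 1×F).
Other groups present: 1 aldehyde.
Halogen count: 2.

2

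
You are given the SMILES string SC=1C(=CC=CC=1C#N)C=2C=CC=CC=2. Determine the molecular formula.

Walk through each heavy atom and fill implicit hydrogens from standard valence (C 4, N 3, O 2, S 2, halogen 1):
  atom 1: S, bond orders sum to 1 (valence 2) → 1 H
  atom 2: C, bond orders sum to 4 (valence 4) → 0 H
  atom 3: C, bond orders sum to 4 (valence 4) → 0 H
  atom 4: C, bond orders sum to 3 (valence 4) → 1 H
  atom 5: C, bond orders sum to 3 (valence 4) → 1 H
  atom 6: C, bond orders sum to 3 (valence 4) → 1 H
  atom 7: C, bond orders sum to 4 (valence 4) → 0 H
  atom 8: C, bond orders sum to 4 (valence 4) → 0 H
  atom 9: N, bond orders sum to 3 (valence 3) → 0 H
  atom 10: C, bond orders sum to 4 (valence 4) → 0 H
  atom 11: C, bond orders sum to 3 (valence 4) → 1 H
  atom 12: C, bond orders sum to 3 (valence 4) → 1 H
  atom 13: C, bond orders sum to 3 (valence 4) → 1 H
  atom 14: C, bond orders sum to 3 (valence 4) → 1 H
  atom 15: C, bond orders sum to 3 (valence 4) → 1 H
Totals → C:13, H:9, N:1, S:1.
In Hill order: C13H9NS.

C13H9NS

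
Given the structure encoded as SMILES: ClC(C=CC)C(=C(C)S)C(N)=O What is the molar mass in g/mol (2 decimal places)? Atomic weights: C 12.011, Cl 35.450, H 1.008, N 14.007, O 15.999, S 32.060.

205.70 g/mol

First, the molecular formula is C8H12ClNOS (counting implicit H from valence).
  C: 8 × 12.011 = 96.088
  Cl: 1 × 35.450 = 35.450
  H: 12 × 1.008 = 12.096
  N: 1 × 14.007 = 14.007
  O: 1 × 15.999 = 15.999
  S: 1 × 32.060 = 32.060
Sum: 8×12.011 + 1×35.450 + 12×1.008 + 1×14.007 + 1×15.999 + 1×32.060 = 205.700 → 205.70 g/mol.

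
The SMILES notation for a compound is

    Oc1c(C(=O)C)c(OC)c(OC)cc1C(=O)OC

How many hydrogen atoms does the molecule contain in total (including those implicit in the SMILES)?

14

Walk through each heavy atom and fill implicit hydrogens from standard valence (C 4, N 3, O 2, S 2, halogen 1); for lowercase aromatic atoms, an aromatic c carries 1 H when it has two neighbours and 0 H with three, and aromatic n carries 0 H:
  atom 1: O, bond orders sum to 1 (valence 2) → 1 H
  atom 2: aromatic c, 3 neighbours → 0 H
  atom 3: aromatic c, 3 neighbours → 0 H
  atom 4: C, bond orders sum to 4 (valence 4) → 0 H
  atom 5: O, bond orders sum to 2 (valence 2) → 0 H
  atom 6: C, bond orders sum to 1 (valence 4) → 3 H
  atom 7: aromatic c, 3 neighbours → 0 H
  atom 8: O, bond orders sum to 2 (valence 2) → 0 H
  atom 9: C, bond orders sum to 1 (valence 4) → 3 H
  atom 10: aromatic c, 3 neighbours → 0 H
  atom 11: O, bond orders sum to 2 (valence 2) → 0 H
  atom 12: C, bond orders sum to 1 (valence 4) → 3 H
  atom 13: aromatic c, 2 neighbours → 1 H
  atom 14: aromatic c, 3 neighbours → 0 H
  atom 15: C, bond orders sum to 4 (valence 4) → 0 H
  atom 16: O, bond orders sum to 2 (valence 2) → 0 H
  atom 17: O, bond orders sum to 2 (valence 2) → 0 H
  atom 18: C, bond orders sum to 1 (valence 4) → 3 H
Total hydrogens: 14.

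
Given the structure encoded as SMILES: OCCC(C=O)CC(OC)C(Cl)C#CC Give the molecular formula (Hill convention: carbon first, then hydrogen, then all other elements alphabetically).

C11H17ClO3

Walk through each heavy atom and fill implicit hydrogens from standard valence (C 4, N 3, O 2, S 2, halogen 1):
  atom 1: O, bond orders sum to 1 (valence 2) → 1 H
  atom 2: C, bond orders sum to 2 (valence 4) → 2 H
  atom 3: C, bond orders sum to 2 (valence 4) → 2 H
  atom 4: C, bond orders sum to 3 (valence 4) → 1 H
  atom 5: C, bond orders sum to 3 (valence 4) → 1 H
  atom 6: O, bond orders sum to 2 (valence 2) → 0 H
  atom 7: C, bond orders sum to 2 (valence 4) → 2 H
  atom 8: C, bond orders sum to 3 (valence 4) → 1 H
  atom 9: O, bond orders sum to 2 (valence 2) → 0 H
  atom 10: C, bond orders sum to 1 (valence 4) → 3 H
  atom 11: C, bond orders sum to 3 (valence 4) → 1 H
  atom 12: Cl (halogen, monovalent) → 0 H
  atom 13: C, bond orders sum to 4 (valence 4) → 0 H
  atom 14: C, bond orders sum to 4 (valence 4) → 0 H
  atom 15: C, bond orders sum to 1 (valence 4) → 3 H
Totals → C:11, H:17, Cl:1, O:3.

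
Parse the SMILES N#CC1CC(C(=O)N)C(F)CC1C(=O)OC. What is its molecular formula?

Walk through each heavy atom and fill implicit hydrogens from standard valence (C 4, N 3, O 2, S 2, halogen 1):
  atom 1: N, bond orders sum to 3 (valence 3) → 0 H
  atom 2: C, bond orders sum to 4 (valence 4) → 0 H
  atom 3: C, bond orders sum to 3 (valence 4) → 1 H
  atom 4: C, bond orders sum to 2 (valence 4) → 2 H
  atom 5: C, bond orders sum to 3 (valence 4) → 1 H
  atom 6: C, bond orders sum to 4 (valence 4) → 0 H
  atom 7: O, bond orders sum to 2 (valence 2) → 0 H
  atom 8: N, bond orders sum to 1 (valence 3) → 2 H
  atom 9: C, bond orders sum to 3 (valence 4) → 1 H
  atom 10: F (halogen, monovalent) → 0 H
  atom 11: C, bond orders sum to 2 (valence 4) → 2 H
  atom 12: C, bond orders sum to 3 (valence 4) → 1 H
  atom 13: C, bond orders sum to 4 (valence 4) → 0 H
  atom 14: O, bond orders sum to 2 (valence 2) → 0 H
  atom 15: O, bond orders sum to 2 (valence 2) → 0 H
  atom 16: C, bond orders sum to 1 (valence 4) → 3 H
Totals → C:10, H:13, F:1, N:2, O:3.
In Hill order: C10H13FN2O3.

C10H13FN2O3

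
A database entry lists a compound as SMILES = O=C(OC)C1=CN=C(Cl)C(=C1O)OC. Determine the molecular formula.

Walk through each heavy atom and fill implicit hydrogens from standard valence (C 4, N 3, O 2, S 2, halogen 1):
  atom 1: O, bond orders sum to 2 (valence 2) → 0 H
  atom 2: C, bond orders sum to 4 (valence 4) → 0 H
  atom 3: O, bond orders sum to 2 (valence 2) → 0 H
  atom 4: C, bond orders sum to 1 (valence 4) → 3 H
  atom 5: C, bond orders sum to 4 (valence 4) → 0 H
  atom 6: C, bond orders sum to 3 (valence 4) → 1 H
  atom 7: N, bond orders sum to 3 (valence 3) → 0 H
  atom 8: C, bond orders sum to 4 (valence 4) → 0 H
  atom 9: Cl (halogen, monovalent) → 0 H
  atom 10: C, bond orders sum to 4 (valence 4) → 0 H
  atom 11: C, bond orders sum to 4 (valence 4) → 0 H
  atom 12: O, bond orders sum to 1 (valence 2) → 1 H
  atom 13: O, bond orders sum to 2 (valence 2) → 0 H
  atom 14: C, bond orders sum to 1 (valence 4) → 3 H
Totals → C:8, H:8, Cl:1, N:1, O:4.
In Hill order: C8H8ClNO4.

C8H8ClNO4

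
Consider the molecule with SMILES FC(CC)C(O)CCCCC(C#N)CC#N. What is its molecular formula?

C12H19FN2O

Walk through each heavy atom and fill implicit hydrogens from standard valence (C 4, N 3, O 2, S 2, halogen 1):
  atom 1: F (halogen, monovalent) → 0 H
  atom 2: C, bond orders sum to 3 (valence 4) → 1 H
  atom 3: C, bond orders sum to 2 (valence 4) → 2 H
  atom 4: C, bond orders sum to 1 (valence 4) → 3 H
  atom 5: C, bond orders sum to 3 (valence 4) → 1 H
  atom 6: O, bond orders sum to 1 (valence 2) → 1 H
  atom 7: C, bond orders sum to 2 (valence 4) → 2 H
  atom 8: C, bond orders sum to 2 (valence 4) → 2 H
  atom 9: C, bond orders sum to 2 (valence 4) → 2 H
  atom 10: C, bond orders sum to 2 (valence 4) → 2 H
  atom 11: C, bond orders sum to 3 (valence 4) → 1 H
  atom 12: C, bond orders sum to 4 (valence 4) → 0 H
  atom 13: N, bond orders sum to 3 (valence 3) → 0 H
  atom 14: C, bond orders sum to 2 (valence 4) → 2 H
  atom 15: C, bond orders sum to 4 (valence 4) → 0 H
  atom 16: N, bond orders sum to 3 (valence 3) → 0 H
Totals → C:12, H:19, F:1, N:2, O:1.
In Hill order: C12H19FN2O.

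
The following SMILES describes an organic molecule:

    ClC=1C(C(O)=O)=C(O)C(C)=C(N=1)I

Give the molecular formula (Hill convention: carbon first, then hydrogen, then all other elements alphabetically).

Walk through each heavy atom and fill implicit hydrogens from standard valence (C 4, N 3, O 2, S 2, halogen 1):
  atom 1: Cl (halogen, monovalent) → 0 H
  atom 2: C, bond orders sum to 4 (valence 4) → 0 H
  atom 3: C, bond orders sum to 4 (valence 4) → 0 H
  atom 4: C, bond orders sum to 4 (valence 4) → 0 H
  atom 5: O, bond orders sum to 1 (valence 2) → 1 H
  atom 6: O, bond orders sum to 2 (valence 2) → 0 H
  atom 7: C, bond orders sum to 4 (valence 4) → 0 H
  atom 8: O, bond orders sum to 1 (valence 2) → 1 H
  atom 9: C, bond orders sum to 4 (valence 4) → 0 H
  atom 10: C, bond orders sum to 1 (valence 4) → 3 H
  atom 11: C, bond orders sum to 4 (valence 4) → 0 H
  atom 12: N, bond orders sum to 3 (valence 3) → 0 H
  atom 13: I (halogen, monovalent) → 0 H
Totals → C:7, H:5, Cl:1, I:1, N:1, O:3.

C7H5ClINO3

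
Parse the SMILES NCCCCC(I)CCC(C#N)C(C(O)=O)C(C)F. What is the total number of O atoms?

Scan the SMILES for O atoms (remember two-letter symbols like Cl and Br are single atoms).
Oxygen count: 2.

2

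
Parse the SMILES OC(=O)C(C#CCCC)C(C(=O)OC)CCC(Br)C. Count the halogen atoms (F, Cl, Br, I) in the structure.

Halogen atoms appear at heavy-atom position 18 (1×Br).
Other groups present: 1 alkyne, 1 carboxylic acid, 1 ester.
Halogen count: 1.

1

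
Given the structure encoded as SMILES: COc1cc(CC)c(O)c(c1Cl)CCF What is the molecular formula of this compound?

C11H14ClFO2

Walk through each heavy atom and fill implicit hydrogens from standard valence (C 4, N 3, O 2, S 2, halogen 1); for lowercase aromatic atoms, an aromatic c carries 1 H when it has two neighbours and 0 H with three, and aromatic n carries 0 H:
  atom 1: C, bond orders sum to 1 (valence 4) → 3 H
  atom 2: O, bond orders sum to 2 (valence 2) → 0 H
  atom 3: aromatic c, 3 neighbours → 0 H
  atom 4: aromatic c, 2 neighbours → 1 H
  atom 5: aromatic c, 3 neighbours → 0 H
  atom 6: C, bond orders sum to 2 (valence 4) → 2 H
  atom 7: C, bond orders sum to 1 (valence 4) → 3 H
  atom 8: aromatic c, 3 neighbours → 0 H
  atom 9: O, bond orders sum to 1 (valence 2) → 1 H
  atom 10: aromatic c, 3 neighbours → 0 H
  atom 11: aromatic c, 3 neighbours → 0 H
  atom 12: Cl (halogen, monovalent) → 0 H
  atom 13: C, bond orders sum to 2 (valence 4) → 2 H
  atom 14: C, bond orders sum to 2 (valence 4) → 2 H
  atom 15: F (halogen, monovalent) → 0 H
Totals → C:11, H:14, Cl:1, F:1, O:2.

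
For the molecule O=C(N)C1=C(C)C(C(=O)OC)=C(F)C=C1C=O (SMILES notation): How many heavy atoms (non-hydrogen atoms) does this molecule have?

Every atom symbol written in the SMILES (organic subset) is one heavy atom; implicit H are not written.
Heavy atoms by element → C:11, F:1, N:1, O:4.
Total: 17.

17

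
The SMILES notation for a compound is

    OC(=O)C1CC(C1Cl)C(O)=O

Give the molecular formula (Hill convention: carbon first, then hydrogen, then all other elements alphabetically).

C6H7ClO4

Walk through each heavy atom and fill implicit hydrogens from standard valence (C 4, N 3, O 2, S 2, halogen 1):
  atom 1: O, bond orders sum to 1 (valence 2) → 1 H
  atom 2: C, bond orders sum to 4 (valence 4) → 0 H
  atom 3: O, bond orders sum to 2 (valence 2) → 0 H
  atom 4: C, bond orders sum to 3 (valence 4) → 1 H
  atom 5: C, bond orders sum to 2 (valence 4) → 2 H
  atom 6: C, bond orders sum to 3 (valence 4) → 1 H
  atom 7: C, bond orders sum to 3 (valence 4) → 1 H
  atom 8: Cl (halogen, monovalent) → 0 H
  atom 9: C, bond orders sum to 4 (valence 4) → 0 H
  atom 10: O, bond orders sum to 1 (valence 2) → 1 H
  atom 11: O, bond orders sum to 2 (valence 2) → 0 H
Totals → C:6, H:7, Cl:1, O:4.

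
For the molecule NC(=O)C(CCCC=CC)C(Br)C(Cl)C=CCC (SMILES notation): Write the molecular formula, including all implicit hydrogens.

C14H23BrClNO

Walk through each heavy atom and fill implicit hydrogens from standard valence (C 4, N 3, O 2, S 2, halogen 1):
  atom 1: N, bond orders sum to 1 (valence 3) → 2 H
  atom 2: C, bond orders sum to 4 (valence 4) → 0 H
  atom 3: O, bond orders sum to 2 (valence 2) → 0 H
  atom 4: C, bond orders sum to 3 (valence 4) → 1 H
  atom 5: C, bond orders sum to 2 (valence 4) → 2 H
  atom 6: C, bond orders sum to 2 (valence 4) → 2 H
  atom 7: C, bond orders sum to 2 (valence 4) → 2 H
  atom 8: C, bond orders sum to 3 (valence 4) → 1 H
  atom 9: C, bond orders sum to 3 (valence 4) → 1 H
  atom 10: C, bond orders sum to 1 (valence 4) → 3 H
  atom 11: C, bond orders sum to 3 (valence 4) → 1 H
  atom 12: Br (halogen, monovalent) → 0 H
  atom 13: C, bond orders sum to 3 (valence 4) → 1 H
  atom 14: Cl (halogen, monovalent) → 0 H
  atom 15: C, bond orders sum to 3 (valence 4) → 1 H
  atom 16: C, bond orders sum to 3 (valence 4) → 1 H
  atom 17: C, bond orders sum to 2 (valence 4) → 2 H
  atom 18: C, bond orders sum to 1 (valence 4) → 3 H
Totals → C:14, H:23, Br:1, Cl:1, N:1, O:1.
In Hill order: C14H23BrClNO.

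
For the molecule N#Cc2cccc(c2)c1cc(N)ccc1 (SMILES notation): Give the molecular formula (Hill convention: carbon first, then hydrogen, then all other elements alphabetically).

Walk through each heavy atom and fill implicit hydrogens from standard valence (C 4, N 3, O 2, S 2, halogen 1); for lowercase aromatic atoms, an aromatic c carries 1 H when it has two neighbours and 0 H with three, and aromatic n carries 0 H:
  atom 1: N, bond orders sum to 3 (valence 3) → 0 H
  atom 2: C, bond orders sum to 4 (valence 4) → 0 H
  atom 3: aromatic c, 3 neighbours → 0 H
  atom 4: aromatic c, 2 neighbours → 1 H
  atom 5: aromatic c, 2 neighbours → 1 H
  atom 6: aromatic c, 2 neighbours → 1 H
  atom 7: aromatic c, 3 neighbours → 0 H
  atom 8: aromatic c, 2 neighbours → 1 H
  atom 9: aromatic c, 3 neighbours → 0 H
  atom 10: aromatic c, 2 neighbours → 1 H
  atom 11: aromatic c, 3 neighbours → 0 H
  atom 12: N, bond orders sum to 1 (valence 3) → 2 H
  atom 13: aromatic c, 2 neighbours → 1 H
  atom 14: aromatic c, 2 neighbours → 1 H
  atom 15: aromatic c, 2 neighbours → 1 H
Totals → C:13, H:10, N:2.

C13H10N2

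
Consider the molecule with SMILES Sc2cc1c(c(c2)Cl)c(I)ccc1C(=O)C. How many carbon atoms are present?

Count every carbon token in the SMILES (each C, including those in ring-closure positions and inside branches).
Carbon count: 12.

12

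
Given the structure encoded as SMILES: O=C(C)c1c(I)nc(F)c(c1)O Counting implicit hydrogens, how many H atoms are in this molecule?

Walk through each heavy atom and fill implicit hydrogens from standard valence (C 4, N 3, O 2, S 2, halogen 1); for lowercase aromatic atoms, an aromatic c carries 1 H when it has two neighbours and 0 H with three, and aromatic n carries 0 H:
  atom 1: O, bond orders sum to 2 (valence 2) → 0 H
  atom 2: C, bond orders sum to 4 (valence 4) → 0 H
  atom 3: C, bond orders sum to 1 (valence 4) → 3 H
  atom 4: aromatic c, 3 neighbours → 0 H
  atom 5: aromatic c, 3 neighbours → 0 H
  atom 6: I (halogen, monovalent) → 0 H
  atom 7: aromatic n, 2 neighbours → 0 H
  atom 8: aromatic c, 3 neighbours → 0 H
  atom 9: F (halogen, monovalent) → 0 H
  atom 10: aromatic c, 3 neighbours → 0 H
  atom 11: aromatic c, 2 neighbours → 1 H
  atom 12: O, bond orders sum to 1 (valence 2) → 1 H
Total hydrogens: 5.

5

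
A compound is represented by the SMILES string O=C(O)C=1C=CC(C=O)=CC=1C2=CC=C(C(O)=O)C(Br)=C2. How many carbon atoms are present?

15

Count every carbon token in the SMILES (each C, including those in ring-closure positions and inside branches).
Carbon count: 15.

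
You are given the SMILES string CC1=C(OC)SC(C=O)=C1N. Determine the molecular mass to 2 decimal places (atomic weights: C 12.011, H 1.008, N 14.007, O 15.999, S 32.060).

171.21 g/mol

First, the molecular formula is C7H9NO2S (counting implicit H from valence).
  C: 7 × 12.011 = 84.077
  H: 9 × 1.008 = 9.072
  N: 1 × 14.007 = 14.007
  O: 2 × 15.999 = 31.998
  S: 1 × 32.060 = 32.060
Sum: 7×12.011 + 9×1.008 + 1×14.007 + 2×15.999 + 1×32.060 = 171.214 → 171.21 g/mol.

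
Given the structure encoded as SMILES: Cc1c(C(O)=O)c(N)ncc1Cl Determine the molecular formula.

Walk through each heavy atom and fill implicit hydrogens from standard valence (C 4, N 3, O 2, S 2, halogen 1); for lowercase aromatic atoms, an aromatic c carries 1 H when it has two neighbours and 0 H with three, and aromatic n carries 0 H:
  atom 1: C, bond orders sum to 1 (valence 4) → 3 H
  atom 2: aromatic c, 3 neighbours → 0 H
  atom 3: aromatic c, 3 neighbours → 0 H
  atom 4: C, bond orders sum to 4 (valence 4) → 0 H
  atom 5: O, bond orders sum to 1 (valence 2) → 1 H
  atom 6: O, bond orders sum to 2 (valence 2) → 0 H
  atom 7: aromatic c, 3 neighbours → 0 H
  atom 8: N, bond orders sum to 1 (valence 3) → 2 H
  atom 9: aromatic n, 2 neighbours → 0 H
  atom 10: aromatic c, 2 neighbours → 1 H
  atom 11: aromatic c, 3 neighbours → 0 H
  atom 12: Cl (halogen, monovalent) → 0 H
Totals → C:7, H:7, Cl:1, N:2, O:2.
In Hill order: C7H7ClN2O2.

C7H7ClN2O2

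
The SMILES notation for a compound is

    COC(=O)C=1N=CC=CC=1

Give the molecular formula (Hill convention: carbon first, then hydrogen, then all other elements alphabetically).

C7H7NO2

Walk through each heavy atom and fill implicit hydrogens from standard valence (C 4, N 3, O 2, S 2, halogen 1):
  atom 1: C, bond orders sum to 1 (valence 4) → 3 H
  atom 2: O, bond orders sum to 2 (valence 2) → 0 H
  atom 3: C, bond orders sum to 4 (valence 4) → 0 H
  atom 4: O, bond orders sum to 2 (valence 2) → 0 H
  atom 5: C, bond orders sum to 4 (valence 4) → 0 H
  atom 6: N, bond orders sum to 3 (valence 3) → 0 H
  atom 7: C, bond orders sum to 3 (valence 4) → 1 H
  atom 8: C, bond orders sum to 3 (valence 4) → 1 H
  atom 9: C, bond orders sum to 3 (valence 4) → 1 H
  atom 10: C, bond orders sum to 3 (valence 4) → 1 H
Totals → C:7, H:7, N:1, O:2.
In Hill order: C7H7NO2.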